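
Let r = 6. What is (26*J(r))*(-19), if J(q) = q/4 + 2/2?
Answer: -1235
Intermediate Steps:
J(q) = 1 + q/4 (J(q) = q*(1/4) + 2*(1/2) = q/4 + 1 = 1 + q/4)
(26*J(r))*(-19) = (26*(1 + (1/4)*6))*(-19) = (26*(1 + 3/2))*(-19) = (26*(5/2))*(-19) = 65*(-19) = -1235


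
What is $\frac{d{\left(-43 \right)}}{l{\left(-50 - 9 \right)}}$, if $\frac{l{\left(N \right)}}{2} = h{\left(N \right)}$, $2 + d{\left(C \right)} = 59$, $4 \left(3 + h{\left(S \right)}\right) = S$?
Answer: $- \frac{114}{71} \approx -1.6056$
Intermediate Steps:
$h{\left(S \right)} = -3 + \frac{S}{4}$
$d{\left(C \right)} = 57$ ($d{\left(C \right)} = -2 + 59 = 57$)
$l{\left(N \right)} = -6 + \frac{N}{2}$ ($l{\left(N \right)} = 2 \left(-3 + \frac{N}{4}\right) = -6 + \frac{N}{2}$)
$\frac{d{\left(-43 \right)}}{l{\left(-50 - 9 \right)}} = \frac{57}{-6 + \frac{-50 - 9}{2}} = \frac{57}{-6 + \frac{1}{2} \left(-59\right)} = \frac{57}{-6 - \frac{59}{2}} = \frac{57}{- \frac{71}{2}} = 57 \left(- \frac{2}{71}\right) = - \frac{114}{71}$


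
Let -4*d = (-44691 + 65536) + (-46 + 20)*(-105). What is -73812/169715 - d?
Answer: 4000735877/678860 ≈ 5893.3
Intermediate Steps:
d = -23575/4 (d = -((-44691 + 65536) + (-46 + 20)*(-105))/4 = -(20845 - 26*(-105))/4 = -(20845 + 2730)/4 = -¼*23575 = -23575/4 ≈ -5893.8)
-73812/169715 - d = -73812/169715 - 1*(-23575/4) = -73812*1/169715 + 23575/4 = -73812/169715 + 23575/4 = 4000735877/678860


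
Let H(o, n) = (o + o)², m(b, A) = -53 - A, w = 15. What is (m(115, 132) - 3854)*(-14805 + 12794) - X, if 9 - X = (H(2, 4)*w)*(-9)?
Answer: 8120260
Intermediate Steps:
H(o, n) = 4*o² (H(o, n) = (2*o)² = 4*o²)
X = 2169 (X = 9 - (4*2²)*15*(-9) = 9 - (4*4)*15*(-9) = 9 - 16*15*(-9) = 9 - 240*(-9) = 9 - 1*(-2160) = 9 + 2160 = 2169)
(m(115, 132) - 3854)*(-14805 + 12794) - X = ((-53 - 1*132) - 3854)*(-14805 + 12794) - 1*2169 = ((-53 - 132) - 3854)*(-2011) - 2169 = (-185 - 3854)*(-2011) - 2169 = -4039*(-2011) - 2169 = 8122429 - 2169 = 8120260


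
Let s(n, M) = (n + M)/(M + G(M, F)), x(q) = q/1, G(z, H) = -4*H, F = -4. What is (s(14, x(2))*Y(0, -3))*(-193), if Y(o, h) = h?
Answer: 1544/3 ≈ 514.67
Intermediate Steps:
x(q) = q (x(q) = q*1 = q)
s(n, M) = (M + n)/(16 + M) (s(n, M) = (n + M)/(M - 4*(-4)) = (M + n)/(M + 16) = (M + n)/(16 + M))
(s(14, x(2))*Y(0, -3))*(-193) = (((2 + 14)/(16 + 2))*(-3))*(-193) = ((16/18)*(-3))*(-193) = (((1/18)*16)*(-3))*(-193) = ((8/9)*(-3))*(-193) = -8/3*(-193) = 1544/3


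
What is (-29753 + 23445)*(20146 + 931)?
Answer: -132953716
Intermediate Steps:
(-29753 + 23445)*(20146 + 931) = -6308*21077 = -132953716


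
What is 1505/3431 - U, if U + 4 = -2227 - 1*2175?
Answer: 15118491/3431 ≈ 4406.4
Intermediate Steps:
U = -4406 (U = -4 + (-2227 - 1*2175) = -4 + (-2227 - 2175) = -4 - 4402 = -4406)
1505/3431 - U = 1505/3431 - 1*(-4406) = 1505*(1/3431) + 4406 = 1505/3431 + 4406 = 15118491/3431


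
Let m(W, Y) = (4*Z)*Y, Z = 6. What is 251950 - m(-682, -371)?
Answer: 260854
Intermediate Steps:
m(W, Y) = 24*Y (m(W, Y) = (4*6)*Y = 24*Y)
251950 - m(-682, -371) = 251950 - 24*(-371) = 251950 - 1*(-8904) = 251950 + 8904 = 260854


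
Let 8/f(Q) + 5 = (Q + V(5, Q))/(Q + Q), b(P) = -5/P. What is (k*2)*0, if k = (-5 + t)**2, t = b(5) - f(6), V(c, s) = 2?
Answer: 0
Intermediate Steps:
f(Q) = 8/(-5 + (2 + Q)/(2*Q)) (f(Q) = 8/(-5 + (Q + 2)/(Q + Q)) = 8/(-5 + (2 + Q)/((2*Q))) = 8/(-5 + (2 + Q)*(1/(2*Q))) = 8/(-5 + (2 + Q)/(2*Q)))
t = 11/13 (t = -5/5 - (-16)*6/(-2 + 9*6) = -5*1/5 - (-16)*6/(-2 + 54) = -1 - (-16)*6/52 = -1 - 1*(-24/13) = -1 + 24/13 = 11/13 ≈ 0.84615)
k = 2916/169 (k = (-5 + 11/13)**2 = (-54/13)**2 = 2916/169 ≈ 17.254)
(k*2)*0 = ((2916/169)*2)*0 = (5832/169)*0 = 0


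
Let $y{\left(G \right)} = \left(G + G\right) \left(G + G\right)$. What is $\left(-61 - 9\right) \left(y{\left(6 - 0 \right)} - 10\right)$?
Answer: $-9380$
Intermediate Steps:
$y{\left(G \right)} = 4 G^{2}$ ($y{\left(G \right)} = 2 G 2 G = 4 G^{2}$)
$\left(-61 - 9\right) \left(y{\left(6 - 0 \right)} - 10\right) = \left(-61 - 9\right) \left(4 \left(6 - 0\right)^{2} - 10\right) = - 70 \left(4 \left(6 + 0\right)^{2} - 10\right) = - 70 \left(4 \cdot 6^{2} - 10\right) = - 70 \left(4 \cdot 36 - 10\right) = - 70 \left(144 - 10\right) = \left(-70\right) 134 = -9380$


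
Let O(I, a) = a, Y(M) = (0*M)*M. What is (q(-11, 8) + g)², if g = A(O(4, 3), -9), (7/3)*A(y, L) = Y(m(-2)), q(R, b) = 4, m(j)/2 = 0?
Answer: 16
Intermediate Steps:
m(j) = 0 (m(j) = 2*0 = 0)
Y(M) = 0 (Y(M) = 0*M = 0)
A(y, L) = 0 (A(y, L) = (3/7)*0 = 0)
g = 0
(q(-11, 8) + g)² = (4 + 0)² = 4² = 16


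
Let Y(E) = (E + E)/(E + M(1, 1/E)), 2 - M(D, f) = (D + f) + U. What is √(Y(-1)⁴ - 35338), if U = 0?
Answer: 29*I*√42 ≈ 187.94*I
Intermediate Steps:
M(D, f) = 2 - D - f (M(D, f) = 2 - ((D + f) + 0) = 2 - (D + f) = 2 + (-D - f) = 2 - D - f)
Y(E) = 2*E/(1 + E - 1/E) (Y(E) = (E + E)/(E + (2 - 1*1 - 1/E)) = (2*E)/(E + (2 - 1 - 1/E)) = (2*E)/(E + (1 - 1/E)) = (2*E)/(1 + E - 1/E) = 2*E/(1 + E - 1/E))
√(Y(-1)⁴ - 35338) = √((2*(-1)²/(-1 - (1 - 1)))⁴ - 35338) = √((2*1/(-1 - 1*0))⁴ - 35338) = √((2*1/(-1 + 0))⁴ - 35338) = √((2*1/(-1))⁴ - 35338) = √((2*1*(-1))⁴ - 35338) = √((-2)⁴ - 35338) = √(16 - 35338) = √(-35322) = 29*I*√42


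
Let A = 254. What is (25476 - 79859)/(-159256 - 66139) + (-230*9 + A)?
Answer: -409262937/225395 ≈ -1815.8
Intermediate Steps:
(25476 - 79859)/(-159256 - 66139) + (-230*9 + A) = (25476 - 79859)/(-159256 - 66139) + (-230*9 + 254) = -54383/(-225395) + (-2070 + 254) = -54383*(-1/225395) - 1816 = 54383/225395 - 1816 = -409262937/225395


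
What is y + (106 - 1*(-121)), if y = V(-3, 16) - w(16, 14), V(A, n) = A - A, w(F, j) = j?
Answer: 213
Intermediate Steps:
V(A, n) = 0
y = -14 (y = 0 - 1*14 = 0 - 14 = -14)
y + (106 - 1*(-121)) = -14 + (106 - 1*(-121)) = -14 + (106 + 121) = -14 + 227 = 213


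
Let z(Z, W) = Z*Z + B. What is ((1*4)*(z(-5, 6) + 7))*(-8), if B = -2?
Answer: -960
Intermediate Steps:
z(Z, W) = -2 + Z**2 (z(Z, W) = Z*Z - 2 = Z**2 - 2 = -2 + Z**2)
((1*4)*(z(-5, 6) + 7))*(-8) = ((1*4)*((-2 + (-5)**2) + 7))*(-8) = (4*((-2 + 25) + 7))*(-8) = (4*(23 + 7))*(-8) = (4*30)*(-8) = 120*(-8) = -960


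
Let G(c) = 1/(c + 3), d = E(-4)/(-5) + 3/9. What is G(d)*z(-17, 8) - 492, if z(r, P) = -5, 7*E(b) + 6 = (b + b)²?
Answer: -87117/176 ≈ -494.98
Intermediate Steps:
E(b) = -6/7 + 4*b²/7 (E(b) = -6/7 + (b + b)²/7 = -6/7 + (2*b)²/7 = -6/7 + (4*b²)/7 = -6/7 + 4*b²/7)
d = -139/105 (d = (-6/7 + (4/7)*(-4)²)/(-5) + 3/9 = (-6/7 + (4/7)*16)*(-⅕) + 3*(⅑) = (-6/7 + 64/7)*(-⅕) + ⅓ = (58/7)*(-⅕) + ⅓ = -58/35 + ⅓ = -139/105 ≈ -1.3238)
G(c) = 1/(3 + c)
G(d)*z(-17, 8) - 492 = -5/(3 - 139/105) - 492 = -5/(176/105) - 492 = (105/176)*(-5) - 492 = -525/176 - 492 = -87117/176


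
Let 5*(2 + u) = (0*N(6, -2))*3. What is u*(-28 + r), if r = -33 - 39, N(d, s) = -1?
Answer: 200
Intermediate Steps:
u = -2 (u = -2 + ((0*(-1))*3)/5 = -2 + (0*3)/5 = -2 + (⅕)*0 = -2 + 0 = -2)
r = -72
u*(-28 + r) = -2*(-28 - 72) = -2*(-100) = 200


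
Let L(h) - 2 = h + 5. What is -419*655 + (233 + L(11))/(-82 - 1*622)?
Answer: -193209531/704 ≈ -2.7445e+5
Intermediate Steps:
L(h) = 7 + h (L(h) = 2 + (h + 5) = 2 + (5 + h) = 7 + h)
-419*655 + (233 + L(11))/(-82 - 1*622) = -419*655 + (233 + (7 + 11))/(-82 - 1*622) = -274445 + (233 + 18)/(-82 - 622) = -274445 + 251/(-704) = -274445 + 251*(-1/704) = -274445 - 251/704 = -193209531/704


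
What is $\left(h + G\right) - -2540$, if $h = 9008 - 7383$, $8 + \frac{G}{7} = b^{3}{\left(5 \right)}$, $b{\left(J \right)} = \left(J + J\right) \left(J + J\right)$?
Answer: $7004109$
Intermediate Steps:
$b{\left(J \right)} = 4 J^{2}$ ($b{\left(J \right)} = 2 J 2 J = 4 J^{2}$)
$G = 6999944$ ($G = -56 + 7 \left(4 \cdot 5^{2}\right)^{3} = -56 + 7 \left(4 \cdot 25\right)^{3} = -56 + 7 \cdot 100^{3} = -56 + 7 \cdot 1000000 = -56 + 7000000 = 6999944$)
$h = 1625$ ($h = 9008 - 7383 = 1625$)
$\left(h + G\right) - -2540 = \left(1625 + 6999944\right) - -2540 = 7001569 + 2540 = 7004109$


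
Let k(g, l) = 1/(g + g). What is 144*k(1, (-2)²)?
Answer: 72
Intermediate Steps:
k(g, l) = 1/(2*g)
144*k(1, (-2)²) = 144*((½)/1) = 144*((½)*1) = 144*(½) = 72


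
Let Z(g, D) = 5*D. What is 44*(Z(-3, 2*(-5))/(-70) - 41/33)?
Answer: -488/21 ≈ -23.238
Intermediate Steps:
44*(Z(-3, 2*(-5))/(-70) - 41/33) = 44*((5*(2*(-5)))/(-70) - 41/33) = 44*((5*(-10))*(-1/70) - 41*1/33) = 44*(-50*(-1/70) - 41/33) = 44*(5/7 - 41/33) = 44*(-122/231) = -488/21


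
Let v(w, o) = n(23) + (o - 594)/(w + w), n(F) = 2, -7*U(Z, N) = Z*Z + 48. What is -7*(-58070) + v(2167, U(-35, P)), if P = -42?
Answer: 12332148865/30338 ≈ 4.0649e+5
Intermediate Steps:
U(Z, N) = -48/7 - Z²/7 (U(Z, N) = -(Z*Z + 48)/7 = -(Z² + 48)/7 = -(48 + Z²)/7 = -48/7 - Z²/7)
v(w, o) = 2 + (-594 + o)/(2*w) (v(w, o) = 2 + (o - 594)/(w + w) = 2 + (-594 + o)/((2*w)) = 2 + (-594 + o)*(1/(2*w)) = 2 + (-594 + o)/(2*w))
-7*(-58070) + v(2167, U(-35, P)) = -7*(-58070) + (½)*(-594 + (-48/7 - ⅐*(-35)²) + 4*2167)/2167 = 406490 + (½)*(1/2167)*(-594 + (-48/7 - ⅐*1225) + 8668) = 406490 + (½)*(1/2167)*(-594 + (-48/7 - 175) + 8668) = 406490 + (½)*(1/2167)*(-594 - 1273/7 + 8668) = 406490 + (½)*(1/2167)*(55245/7) = 406490 + 55245/30338 = 12332148865/30338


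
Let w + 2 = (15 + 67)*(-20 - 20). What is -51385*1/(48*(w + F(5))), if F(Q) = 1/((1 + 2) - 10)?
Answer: 71939/220560 ≈ 0.32617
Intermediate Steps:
F(Q) = -1/7 (F(Q) = 1/(3 - 10) = 1/(-7) = -1/7)
w = -3282 (w = -2 + (15 + 67)*(-20 - 20) = -2 + 82*(-40) = -2 - 3280 = -3282)
-51385*1/(48*(w + F(5))) = -51385*1/(48*(-3282 - 1/7)) = -51385/((-22975/7*48)) = -51385/(-1102800/7) = -51385*(-7/1102800) = 71939/220560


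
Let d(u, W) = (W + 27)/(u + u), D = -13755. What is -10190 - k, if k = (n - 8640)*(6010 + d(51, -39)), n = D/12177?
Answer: 36189621610/697 ≈ 5.1922e+7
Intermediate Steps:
d(u, W) = (27 + W)/(2*u) (d(u, W) = (27 + W)/((2*u)) = (27 + W)*(1/(2*u)) = (27 + W)/(2*u))
n = -4585/4059 (n = -13755/12177 = -13755*1/12177 = -4585/4059 ≈ -1.1296)
k = -36196724040/697 (k = (-4585/4059 - 8640)*(6010 + (1/2)*(27 - 39)/51) = -35074345*(6010 + (1/2)*(1/51)*(-12))/4059 = -35074345*(6010 - 2/17)/4059 = -35074345/4059*102168/17 = -36196724040/697 ≈ -5.1932e+7)
-10190 - k = -10190 - 1*(-36196724040/697) = -10190 + 36196724040/697 = 36189621610/697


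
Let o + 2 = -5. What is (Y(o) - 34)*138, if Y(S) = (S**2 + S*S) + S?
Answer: 7866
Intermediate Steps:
o = -7 (o = -2 - 5 = -7)
Y(S) = S + 2*S**2 (Y(S) = (S**2 + S**2) + S = 2*S**2 + S = S + 2*S**2)
(Y(o) - 34)*138 = (-7*(1 + 2*(-7)) - 34)*138 = (-7*(1 - 14) - 34)*138 = (-7*(-13) - 34)*138 = (91 - 34)*138 = 57*138 = 7866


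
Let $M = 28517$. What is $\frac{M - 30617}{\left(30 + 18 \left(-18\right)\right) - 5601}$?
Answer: $\frac{140}{393} \approx 0.35623$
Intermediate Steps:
$\frac{M - 30617}{\left(30 + 18 \left(-18\right)\right) - 5601} = \frac{28517 - 30617}{\left(30 + 18 \left(-18\right)\right) - 5601} = - \frac{2100}{\left(30 - 324\right) - 5601} = - \frac{2100}{-294 - 5601} = - \frac{2100}{-5895} = \left(-2100\right) \left(- \frac{1}{5895}\right) = \frac{140}{393}$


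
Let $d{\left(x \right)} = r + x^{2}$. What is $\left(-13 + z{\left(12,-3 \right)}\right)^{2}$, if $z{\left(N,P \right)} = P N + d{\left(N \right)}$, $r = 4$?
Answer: $9801$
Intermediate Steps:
$d{\left(x \right)} = 4 + x^{2}$
$z{\left(N,P \right)} = 4 + N^{2} + N P$ ($z{\left(N,P \right)} = P N + \left(4 + N^{2}\right) = N P + \left(4 + N^{2}\right) = 4 + N^{2} + N P$)
$\left(-13 + z{\left(12,-3 \right)}\right)^{2} = \left(-13 + \left(4 + 12^{2} + 12 \left(-3\right)\right)\right)^{2} = \left(-13 + \left(4 + 144 - 36\right)\right)^{2} = \left(-13 + 112\right)^{2} = 99^{2} = 9801$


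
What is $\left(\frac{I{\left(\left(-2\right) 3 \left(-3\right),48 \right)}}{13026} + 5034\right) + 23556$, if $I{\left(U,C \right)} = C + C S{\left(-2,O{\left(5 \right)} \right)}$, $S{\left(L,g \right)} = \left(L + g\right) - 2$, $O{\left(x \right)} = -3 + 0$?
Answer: $\frac{62068842}{2171} \approx 28590.0$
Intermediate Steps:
$O{\left(x \right)} = -3$
$S{\left(L,g \right)} = -2 + L + g$
$I{\left(U,C \right)} = - 6 C$ ($I{\left(U,C \right)} = C + C \left(-2 - 2 - 3\right) = C + C \left(-7\right) = C - 7 C = - 6 C$)
$\left(\frac{I{\left(\left(-2\right) 3 \left(-3\right),48 \right)}}{13026} + 5034\right) + 23556 = \left(\frac{\left(-6\right) 48}{13026} + 5034\right) + 23556 = \left(\left(-288\right) \frac{1}{13026} + 5034\right) + 23556 = \left(- \frac{48}{2171} + 5034\right) + 23556 = \frac{10928766}{2171} + 23556 = \frac{62068842}{2171}$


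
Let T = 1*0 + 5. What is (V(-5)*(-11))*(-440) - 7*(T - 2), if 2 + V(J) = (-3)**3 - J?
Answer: -116181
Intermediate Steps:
V(J) = -29 - J (V(J) = -2 + ((-3)**3 - J) = -2 + (-27 - J) = -29 - J)
T = 5 (T = 0 + 5 = 5)
(V(-5)*(-11))*(-440) - 7*(T - 2) = ((-29 - 1*(-5))*(-11))*(-440) - 7*(5 - 2) = ((-29 + 5)*(-11))*(-440) - 7*3 = -24*(-11)*(-440) - 21 = 264*(-440) - 21 = -116160 - 21 = -116181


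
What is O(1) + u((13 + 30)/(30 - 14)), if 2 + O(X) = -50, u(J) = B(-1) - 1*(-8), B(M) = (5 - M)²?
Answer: -8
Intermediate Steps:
u(J) = 44 (u(J) = (-5 - 1)² - 1*(-8) = (-6)² + 8 = 36 + 8 = 44)
O(X) = -52 (O(X) = -2 - 50 = -52)
O(1) + u((13 + 30)/(30 - 14)) = -52 + 44 = -8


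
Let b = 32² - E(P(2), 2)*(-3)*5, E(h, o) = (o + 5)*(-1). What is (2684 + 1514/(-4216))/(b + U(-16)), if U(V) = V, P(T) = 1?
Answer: 1885705/634508 ≈ 2.9719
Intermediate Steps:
E(h, o) = -5 - o (E(h, o) = (5 + o)*(-1) = -5 - o)
b = 919 (b = 32² - (-5 - 1*2)*(-3)*5 = 1024 - (-5 - 2)*(-3)*5 = 1024 - (-7*(-3))*5 = 1024 - 21*5 = 1024 - 1*105 = 1024 - 105 = 919)
(2684 + 1514/(-4216))/(b + U(-16)) = (2684 + 1514/(-4216))/(919 - 16) = (2684 + 1514*(-1/4216))/903 = (2684 - 757/2108)*(1/903) = (5657115/2108)*(1/903) = 1885705/634508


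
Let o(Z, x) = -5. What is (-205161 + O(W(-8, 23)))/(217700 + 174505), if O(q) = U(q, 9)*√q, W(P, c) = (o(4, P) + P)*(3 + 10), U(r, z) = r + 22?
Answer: -6217/11885 - 637*I/130735 ≈ -0.5231 - 0.0048724*I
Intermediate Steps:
U(r, z) = 22 + r
W(P, c) = -65 + 13*P (W(P, c) = (-5 + P)*(3 + 10) = (-5 + P)*13 = -65 + 13*P)
O(q) = √q*(22 + q) (O(q) = (22 + q)*√q = √q*(22 + q))
(-205161 + O(W(-8, 23)))/(217700 + 174505) = (-205161 + √(-65 + 13*(-8))*(22 + (-65 + 13*(-8))))/(217700 + 174505) = (-205161 + √(-65 - 104)*(22 + (-65 - 104)))/392205 = (-205161 + √(-169)*(22 - 169))*(1/392205) = (-205161 + (13*I)*(-147))*(1/392205) = (-205161 - 1911*I)*(1/392205) = -6217/11885 - 637*I/130735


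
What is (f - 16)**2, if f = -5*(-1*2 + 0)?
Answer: 36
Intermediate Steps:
f = 10 (f = -5*(-2 + 0) = -5*(-2) = 10)
(f - 16)**2 = (10 - 16)**2 = (-6)**2 = 36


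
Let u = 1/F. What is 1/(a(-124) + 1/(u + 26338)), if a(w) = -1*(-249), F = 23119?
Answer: 608908223/151618170646 ≈ 0.0040161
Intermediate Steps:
u = 1/23119 ≈ 4.3254e-5
a(w) = 249
1/(a(-124) + 1/(u + 26338)) = 1/(249 + 1/(1/23119 + 26338)) = 1/(249 + 1/(608908223/23119)) = 1/(249 + 23119/608908223) = 1/(151618170646/608908223) = 608908223/151618170646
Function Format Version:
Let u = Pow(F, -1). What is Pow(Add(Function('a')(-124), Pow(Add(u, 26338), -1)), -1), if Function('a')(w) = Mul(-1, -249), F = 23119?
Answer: Rational(608908223, 151618170646) ≈ 0.0040161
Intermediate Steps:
u = Rational(1, 23119) (u = Pow(23119, -1) = Rational(1, 23119) ≈ 4.3254e-5)
Function('a')(w) = 249
Pow(Add(Function('a')(-124), Pow(Add(u, 26338), -1)), -1) = Pow(Add(249, Pow(Add(Rational(1, 23119), 26338), -1)), -1) = Pow(Add(249, Pow(Rational(608908223, 23119), -1)), -1) = Pow(Add(249, Rational(23119, 608908223)), -1) = Pow(Rational(151618170646, 608908223), -1) = Rational(608908223, 151618170646)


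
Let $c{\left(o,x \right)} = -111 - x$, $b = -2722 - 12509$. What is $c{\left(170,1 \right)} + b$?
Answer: $-15343$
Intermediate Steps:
$b = -15231$ ($b = -2722 - 12509 = -15231$)
$c{\left(170,1 \right)} + b = \left(-111 - 1\right) - 15231 = -112 - 15231 = -15343$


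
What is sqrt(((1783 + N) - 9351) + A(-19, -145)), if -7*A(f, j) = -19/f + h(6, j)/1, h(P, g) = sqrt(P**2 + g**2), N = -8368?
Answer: sqrt(-780871 - 7*sqrt(21061))/7 ≈ 126.32*I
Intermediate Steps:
A(f, j) = -sqrt(36 + j**2)/7 + 19/(7*f) (A(f, j) = -(-19/f + sqrt(6**2 + j**2)/1)/7 = -(-19/f + sqrt(36 + j**2)*1)/7 = -(-19/f + sqrt(36 + j**2))/7 = -(sqrt(36 + j**2) - 19/f)/7 = -sqrt(36 + j**2)/7 + 19/(7*f))
sqrt(((1783 + N) - 9351) + A(-19, -145)) = sqrt(((1783 - 8368) - 9351) + (1/7)*(19 - 1*(-19)*sqrt(36 + (-145)**2))/(-19)) = sqrt((-6585 - 9351) + (1/7)*(-1/19)*(19 - 1*(-19)*sqrt(36 + 21025))) = sqrt(-15936 + (1/7)*(-1/19)*(19 - 1*(-19)*sqrt(21061))) = sqrt(-15936 + (1/7)*(-1/19)*(19 + 19*sqrt(21061))) = sqrt(-15936 + (-1/7 - sqrt(21061)/7)) = sqrt(-111553/7 - sqrt(21061)/7)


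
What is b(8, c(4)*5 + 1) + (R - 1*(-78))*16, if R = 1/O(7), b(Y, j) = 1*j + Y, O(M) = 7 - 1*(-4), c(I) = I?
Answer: 14063/11 ≈ 1278.5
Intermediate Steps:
O(M) = 11 (O(M) = 7 + 4 = 11)
b(Y, j) = Y + j (b(Y, j) = j + Y = Y + j)
R = 1/11 ≈ 0.090909
b(8, c(4)*5 + 1) + (R - 1*(-78))*16 = (8 + (4*5 + 1)) + (1/11 - 1*(-78))*16 = (8 + (20 + 1)) + (1/11 + 78)*16 = (8 + 21) + (859/11)*16 = 29 + 13744/11 = 14063/11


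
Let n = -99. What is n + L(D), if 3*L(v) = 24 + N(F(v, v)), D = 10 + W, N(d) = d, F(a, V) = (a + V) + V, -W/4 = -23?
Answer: 11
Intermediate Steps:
W = 92 (W = -4*(-23) = 92)
F(a, V) = a + 2*V (F(a, V) = (V + a) + V = a + 2*V)
D = 102 (D = 10 + 92 = 102)
L(v) = 8 + v (L(v) = (24 + (v + 2*v))/3 = (24 + 3*v)/3 = 8 + v)
n + L(D) = -99 + (8 + 102) = -99 + 110 = 11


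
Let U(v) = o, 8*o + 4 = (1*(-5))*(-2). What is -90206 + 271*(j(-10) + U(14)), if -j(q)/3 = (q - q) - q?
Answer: -392531/4 ≈ -98133.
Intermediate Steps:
j(q) = 3*q (j(q) = -3*((q - q) - q) = -3*(0 - q) = -(-3)*q = 3*q)
o = ¾ (o = -½ + ((1*(-5))*(-2))/8 = -½ + (-5*(-2))/8 = -½ + (⅛)*10 = -½ + 5/4 = ¾ ≈ 0.75000)
U(v) = ¾
-90206 + 271*(j(-10) + U(14)) = -90206 + 271*(3*(-10) + ¾) = -90206 + 271*(-30 + ¾) = -90206 + 271*(-117/4) = -90206 - 31707/4 = -392531/4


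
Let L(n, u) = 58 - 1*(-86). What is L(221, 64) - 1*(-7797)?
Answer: 7941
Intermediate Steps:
L(n, u) = 144 (L(n, u) = 58 + 86 = 144)
L(221, 64) - 1*(-7797) = 144 - 1*(-7797) = 144 + 7797 = 7941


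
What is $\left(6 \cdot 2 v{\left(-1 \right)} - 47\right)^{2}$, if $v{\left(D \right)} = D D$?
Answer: $1225$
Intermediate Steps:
$v{\left(D \right)} = D^{2}$
$\left(6 \cdot 2 v{\left(-1 \right)} - 47\right)^{2} = \left(6 \cdot 2 \left(-1\right)^{2} - 47\right)^{2} = \left(12 \cdot 1 - 47\right)^{2} = \left(12 - 47\right)^{2} = \left(-35\right)^{2} = 1225$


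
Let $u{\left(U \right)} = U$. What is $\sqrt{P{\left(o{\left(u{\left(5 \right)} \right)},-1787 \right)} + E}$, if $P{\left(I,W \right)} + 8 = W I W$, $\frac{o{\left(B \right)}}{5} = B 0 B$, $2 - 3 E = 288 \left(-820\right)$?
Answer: $\frac{\sqrt{708414}}{3} \approx 280.56$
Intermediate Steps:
$E = \frac{236162}{3}$ ($E = \frac{2}{3} - \frac{288 \left(-820\right)}{3} = \frac{2}{3} - -78720 = \frac{2}{3} + 78720 = \frac{236162}{3} \approx 78721.0$)
$o{\left(B \right)} = 0$ ($o{\left(B \right)} = 5 B 0 B = 5 \cdot 0 B = 5 \cdot 0 = 0$)
$P{\left(I,W \right)} = -8 + I W^{2}$ ($P{\left(I,W \right)} = -8 + W I W = -8 + I W W = -8 + I W^{2}$)
$\sqrt{P{\left(o{\left(u{\left(5 \right)} \right)},-1787 \right)} + E} = \sqrt{\left(-8 + 0 \left(-1787\right)^{2}\right) + \frac{236162}{3}} = \sqrt{\left(-8 + 0 \cdot 3193369\right) + \frac{236162}{3}} = \sqrt{\left(-8 + 0\right) + \frac{236162}{3}} = \sqrt{-8 + \frac{236162}{3}} = \sqrt{\frac{236138}{3}} = \frac{\sqrt{708414}}{3}$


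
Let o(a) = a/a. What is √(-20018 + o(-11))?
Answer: I*√20017 ≈ 141.48*I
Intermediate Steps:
o(a) = 1
√(-20018 + o(-11)) = √(-20018 + 1) = √(-20017) = I*√20017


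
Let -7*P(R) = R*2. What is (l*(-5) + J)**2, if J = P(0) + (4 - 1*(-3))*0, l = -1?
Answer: 25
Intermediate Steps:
P(R) = -2*R/7 (P(R) = -R*2/7 = -2*R/7)
J = 0 (J = -2/7*0 + (4 - 1*(-3))*0 = 0 + (4 + 3)*0 = 0 + 7*0 = 0 + 0 = 0)
(l*(-5) + J)**2 = (-1*(-5) + 0)**2 = (5 + 0)**2 = 5**2 = 25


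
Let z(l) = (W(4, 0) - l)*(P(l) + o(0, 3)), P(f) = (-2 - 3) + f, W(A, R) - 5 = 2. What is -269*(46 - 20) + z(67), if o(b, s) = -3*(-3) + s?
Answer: -11434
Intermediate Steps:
W(A, R) = 7 (W(A, R) = 5 + 2 = 7)
P(f) = -5 + f
o(b, s) = 9 + s
z(l) = (7 + l)*(7 - l) (z(l) = (7 - l)*((-5 + l) + (9 + 3)) = (7 - l)*((-5 + l) + 12) = (7 - l)*(7 + l) = (7 + l)*(7 - l))
-269*(46 - 20) + z(67) = -269*(46 - 20) + (49 - 1*67²) = -269*26 + (49 - 1*4489) = -6994 + (49 - 4489) = -6994 - 4440 = -11434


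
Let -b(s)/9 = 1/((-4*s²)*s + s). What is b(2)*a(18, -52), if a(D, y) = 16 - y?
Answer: 102/5 ≈ 20.400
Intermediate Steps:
b(s) = -9/(s - 4*s³) (b(s) = -9/((-4*s²)*s + s) = -9/(-4*s³ + s) = -9/(s - 4*s³))
b(2)*a(18, -52) = (9/(-1*2 + 4*2³))*(16 - 1*(-52)) = (9/(-2 + 4*8))*(16 + 52) = (9/(-2 + 32))*68 = (9/30)*68 = (9*(1/30))*68 = (3/10)*68 = 102/5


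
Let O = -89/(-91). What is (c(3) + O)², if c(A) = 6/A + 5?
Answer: 527076/8281 ≈ 63.649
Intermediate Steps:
c(A) = 5 + 6/A (c(A) = 6/A + 5 = 5 + 6/A)
O = 89/91 (O = -89*(-1/91) = 89/91 ≈ 0.97802)
(c(3) + O)² = ((5 + 6/3) + 89/91)² = ((5 + 6*(⅓)) + 89/91)² = ((5 + 2) + 89/91)² = (7 + 89/91)² = (726/91)² = 527076/8281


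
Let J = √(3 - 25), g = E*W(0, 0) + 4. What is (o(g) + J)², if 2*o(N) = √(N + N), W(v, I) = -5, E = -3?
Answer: -25/2 + 2*I*√209 ≈ -12.5 + 28.914*I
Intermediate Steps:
g = 19 (g = -3*(-5) + 4 = 15 + 4 = 19)
o(N) = √2*√N/2 (o(N) = √(N + N)/2 = √(2*N)/2 = (√2*√N)/2 = √2*√N/2)
J = I*√22 (J = √(-22) = I*√22 ≈ 4.6904*I)
(o(g) + J)² = (√2*√19/2 + I*√22)² = (√38/2 + I*√22)²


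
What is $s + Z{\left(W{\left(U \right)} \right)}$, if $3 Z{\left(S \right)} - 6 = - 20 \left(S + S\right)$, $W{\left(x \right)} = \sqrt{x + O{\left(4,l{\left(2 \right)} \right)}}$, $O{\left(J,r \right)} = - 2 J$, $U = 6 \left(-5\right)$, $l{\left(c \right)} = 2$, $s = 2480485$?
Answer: $2480487 - \frac{40 i \sqrt{38}}{3} \approx 2.4805 \cdot 10^{6} - 82.192 i$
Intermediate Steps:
$U = -30$
$W{\left(x \right)} = \sqrt{-8 + x}$ ($W{\left(x \right)} = \sqrt{x - 8} = \sqrt{-8 + x}$)
$Z{\left(S \right)} = 2 - \frac{40 S}{3}$ ($Z{\left(S \right)} = 2 + \frac{\left(-20\right) \left(S + S\right)}{3} = 2 + \frac{\left(-20\right) 2 S}{3} = 2 + \frac{\left(-40\right) S}{3} = 2 - \frac{40 S}{3}$)
$s + Z{\left(W{\left(U \right)} \right)} = 2480485 + \left(2 - \frac{40 \sqrt{-8 - 30}}{3}\right) = 2480485 + \left(2 - \frac{40 \sqrt{-38}}{3}\right) = 2480485 + \left(2 - \frac{40 i \sqrt{38}}{3}\right) = 2480487 - \frac{40 i \sqrt{38}}{3}$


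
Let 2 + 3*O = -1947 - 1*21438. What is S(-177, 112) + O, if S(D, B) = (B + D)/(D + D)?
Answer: -919867/118 ≈ -7795.5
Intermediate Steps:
O = -23387/3 (O = -⅔ + (-1947 - 1*21438)/3 = -⅔ + (-1947 - 21438)/3 = -⅔ + (⅓)*(-23385) = -⅔ - 7795 = -23387/3 ≈ -7795.7)
S(D, B) = (B + D)/(2*D) (S(D, B) = (B + D)/((2*D)) = (B + D)*(1/(2*D)) = (B + D)/(2*D))
S(-177, 112) + O = (½)*(112 - 177)/(-177) - 23387/3 = (½)*(-1/177)*(-65) - 23387/3 = 65/354 - 23387/3 = -919867/118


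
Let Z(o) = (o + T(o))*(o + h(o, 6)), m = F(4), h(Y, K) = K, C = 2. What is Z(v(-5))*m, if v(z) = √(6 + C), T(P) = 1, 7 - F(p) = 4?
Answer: 42 + 42*√2 ≈ 101.40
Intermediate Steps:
F(p) = 3 (F(p) = 7 - 1*4 = 7 - 4 = 3)
m = 3
v(z) = 2*√2 (v(z) = √(6 + 2) = √8 = 2*√2)
Z(o) = (1 + o)*(6 + o) (Z(o) = (o + 1)*(o + 6) = (1 + o)*(6 + o))
Z(v(-5))*m = (6 + (2*√2)² + 7*(2*√2))*3 = (6 + 8 + 14*√2)*3 = (14 + 14*√2)*3 = 42 + 42*√2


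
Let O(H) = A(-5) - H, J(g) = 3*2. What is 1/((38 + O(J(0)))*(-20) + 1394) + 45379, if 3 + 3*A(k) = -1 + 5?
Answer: 101739721/2242 ≈ 45379.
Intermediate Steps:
J(g) = 6
A(k) = ⅓ (A(k) = -1 + (-1 + 5)/3 = -1 + (⅓)*4 = -1 + 4/3 = ⅓)
O(H) = ⅓ - H
1/((38 + O(J(0)))*(-20) + 1394) + 45379 = 1/((38 + (⅓ - 1*6))*(-20) + 1394) + 45379 = 1/((38 + (⅓ - 6))*(-20) + 1394) + 45379 = 1/((38 - 17/3)*(-20) + 1394) + 45379 = 1/((97/3)*(-20) + 1394) + 45379 = 1/(-1940/3 + 1394) + 45379 = 1/(2242/3) + 45379 = 3/2242 + 45379 = 101739721/2242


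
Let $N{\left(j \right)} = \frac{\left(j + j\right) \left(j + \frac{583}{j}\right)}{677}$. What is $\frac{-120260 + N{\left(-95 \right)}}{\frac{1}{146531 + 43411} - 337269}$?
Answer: $\frac{15460671745368}{43369668264769} \approx 0.35649$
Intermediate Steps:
$N{\left(j \right)} = \frac{2 j \left(j + \frac{583}{j}\right)}{677}$ ($N{\left(j \right)} = 2 j \left(j + \frac{583}{j}\right) \frac{1}{677} = \frac{2 j \left(j + \frac{583}{j}\right)}{677}$)
$\frac{-120260 + N{\left(-95 \right)}}{\frac{1}{146531 + 43411} - 337269} = \frac{-120260 + \left(\frac{1166}{677} + \frac{2 \left(-95\right)^{2}}{677}\right)}{\frac{1}{146531 + 43411} - 337269} = \frac{-120260 + \left(\frac{1166}{677} + \frac{2}{677} \cdot 9025\right)}{\frac{1}{189942} - 337269} = \frac{-120260 + \left(\frac{1166}{677} + \frac{18050}{677}\right)}{\frac{1}{189942} - 337269} = \frac{-120260 + \frac{19216}{677}}{- \frac{64061548397}{189942}} = \left(- \frac{81396804}{677}\right) \left(- \frac{189942}{64061548397}\right) = \frac{15460671745368}{43369668264769}$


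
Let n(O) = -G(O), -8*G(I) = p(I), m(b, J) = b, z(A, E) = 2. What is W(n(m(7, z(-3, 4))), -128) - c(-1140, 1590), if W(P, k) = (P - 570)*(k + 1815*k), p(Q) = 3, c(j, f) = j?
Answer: 132409332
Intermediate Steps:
G(I) = -3/8 (G(I) = -⅛*3 = -3/8)
n(O) = 3/8 (n(O) = -1*(-3/8) = 3/8)
W(P, k) = 1816*k*(-570 + P) (W(P, k) = (-570 + P)*(1816*k) = 1816*k*(-570 + P))
W(n(m(7, z(-3, 4))), -128) - c(-1140, 1590) = 1816*(-128)*(-570 + 3/8) - 1*(-1140) = 1816*(-128)*(-4557/8) + 1140 = 132408192 + 1140 = 132409332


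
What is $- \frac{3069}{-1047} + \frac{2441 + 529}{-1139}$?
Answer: $\frac{128667}{397511} \approx 0.32368$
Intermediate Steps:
$- \frac{3069}{-1047} + \frac{2441 + 529}{-1139} = \left(-3069\right) \left(- \frac{1}{1047}\right) + 2970 \left(- \frac{1}{1139}\right) = \frac{1023}{349} - \frac{2970}{1139} = \frac{128667}{397511}$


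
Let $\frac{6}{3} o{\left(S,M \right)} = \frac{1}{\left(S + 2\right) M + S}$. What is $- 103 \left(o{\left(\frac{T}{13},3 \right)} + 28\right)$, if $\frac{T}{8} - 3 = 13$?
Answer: $- \frac{3404459}{1180} \approx -2885.1$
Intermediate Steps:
$T = 128$ ($T = 24 + 8 \cdot 13 = 24 + 104 = 128$)
$o{\left(S,M \right)} = \frac{1}{2 \left(S + M \left(2 + S\right)\right)}$ ($o{\left(S,M \right)} = \frac{1}{2 \left(\left(S + 2\right) M + S\right)} = \frac{1}{2 \left(\left(2 + S\right) M + S\right)} = \frac{1}{2 \left(M \left(2 + S\right) + S\right)} = \frac{1}{2 \left(S + M \left(2 + S\right)\right)}$)
$- 103 \left(o{\left(\frac{T}{13},3 \right)} + 28\right) = - 103 \left(\frac{1}{2 \left(\frac{128}{13} + 2 \cdot 3 + 3 \cdot \frac{128}{13}\right)} + 28\right) = - 103 \left(\frac{1}{2 \left(128 \cdot \frac{1}{13} + 6 + 3 \cdot 128 \cdot \frac{1}{13}\right)} + 28\right) = - 103 \left(\frac{1}{2 \left(\frac{128}{13} + 6 + 3 \cdot \frac{128}{13}\right)} + 28\right) = - 103 \left(\frac{1}{2 \left(\frac{128}{13} + 6 + \frac{384}{13}\right)} + 28\right) = - 103 \left(\frac{1}{2 \cdot \frac{590}{13}} + 28\right) = - 103 \left(\frac{1}{2} \cdot \frac{13}{590} + 28\right) = - 103 \left(\frac{13}{1180} + 28\right) = \left(-103\right) \frac{33053}{1180} = - \frac{3404459}{1180}$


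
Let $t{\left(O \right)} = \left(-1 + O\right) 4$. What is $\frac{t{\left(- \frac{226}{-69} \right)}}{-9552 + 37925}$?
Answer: $\frac{628}{1957737} \approx 0.00032078$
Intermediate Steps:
$t{\left(O \right)} = -4 + 4 O$
$\frac{t{\left(- \frac{226}{-69} \right)}}{-9552 + 37925} = \frac{-4 + 4 \left(- \frac{226}{-69}\right)}{-9552 + 37925} = \frac{-4 + 4 \left(\left(-226\right) \left(- \frac{1}{69}\right)\right)}{28373} = \left(-4 + 4 \cdot \frac{226}{69}\right) \frac{1}{28373} = \left(-4 + \frac{904}{69}\right) \frac{1}{28373} = \frac{628}{69} \cdot \frac{1}{28373} = \frac{628}{1957737}$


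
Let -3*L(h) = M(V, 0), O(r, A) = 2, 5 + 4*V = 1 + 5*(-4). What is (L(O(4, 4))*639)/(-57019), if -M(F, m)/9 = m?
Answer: 0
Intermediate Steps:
V = -6 (V = -5/4 + (1 + 5*(-4))/4 = -5/4 + (1 - 20)/4 = -5/4 + (1/4)*(-19) = -5/4 - 19/4 = -6)
M(F, m) = -9*m
L(h) = 0 (L(h) = -(-3)*0 = -1/3*0 = 0)
(L(O(4, 4))*639)/(-57019) = (0*639)/(-57019) = 0*(-1/57019) = 0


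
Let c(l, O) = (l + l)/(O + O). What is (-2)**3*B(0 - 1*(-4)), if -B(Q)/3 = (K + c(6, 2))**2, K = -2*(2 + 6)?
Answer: 4056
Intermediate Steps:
c(l, O) = l/O (c(l, O) = (2*l)/((2*O)) = (2*l)*(1/(2*O)) = l/O)
K = -16 (K = -2*8 = -16)
B(Q) = -507 (B(Q) = -3*(-16 + 6/2)**2 = -3*(-16 + 6*(1/2))**2 = -3*(-16 + 3)**2 = -3*(-13)**2 = -3*169 = -507)
(-2)**3*B(0 - 1*(-4)) = (-2)**3*(-507) = -8*(-507) = 4056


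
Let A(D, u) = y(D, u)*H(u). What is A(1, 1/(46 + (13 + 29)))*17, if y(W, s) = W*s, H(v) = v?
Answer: 17/7744 ≈ 0.0021952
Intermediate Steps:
A(D, u) = D*u² (A(D, u) = (D*u)*u = D*u²)
A(1, 1/(46 + (13 + 29)))*17 = (1*(1/(46 + (13 + 29)))²)*17 = (1*(1/(46 + 42))²)*17 = (1*(1/88)²)*17 = (1*(1/7744))*17 = (1/7744)*17 = 17/7744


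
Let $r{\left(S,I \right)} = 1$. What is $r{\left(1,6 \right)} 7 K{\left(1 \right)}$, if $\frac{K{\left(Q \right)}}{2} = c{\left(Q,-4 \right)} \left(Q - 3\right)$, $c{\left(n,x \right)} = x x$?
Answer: $-448$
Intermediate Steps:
$c{\left(n,x \right)} = x^{2}$
$K{\left(Q \right)} = -96 + 32 Q$ ($K{\left(Q \right)} = 2 \left(-4\right)^{2} \left(Q - 3\right) = 2 \cdot 16 \left(-3 + Q\right) = 2 \left(-48 + 16 Q\right) = -96 + 32 Q$)
$r{\left(1,6 \right)} 7 K{\left(1 \right)} = 1 \cdot 7 \left(-96 + 32 \cdot 1\right) = 7 \left(-96 + 32\right) = 7 \left(-64\right) = -448$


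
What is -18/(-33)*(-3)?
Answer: -18/11 ≈ -1.6364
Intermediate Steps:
-18/(-33)*(-3) = -18*(-1/33)*(-3) = (6/11)*(-3) = -18/11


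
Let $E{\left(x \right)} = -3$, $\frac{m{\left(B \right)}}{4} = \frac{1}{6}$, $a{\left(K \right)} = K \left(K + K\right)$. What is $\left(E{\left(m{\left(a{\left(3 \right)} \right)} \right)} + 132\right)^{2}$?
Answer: $16641$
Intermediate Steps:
$a{\left(K \right)} = 2 K^{2}$ ($a{\left(K \right)} = K 2 K = 2 K^{2}$)
$m{\left(B \right)} = \frac{2}{3}$ ($m{\left(B \right)} = \frac{4}{6} = 4 \cdot \frac{1}{6} = \frac{2}{3}$)
$\left(E{\left(m{\left(a{\left(3 \right)} \right)} \right)} + 132\right)^{2} = \left(-3 + 132\right)^{2} = 129^{2} = 16641$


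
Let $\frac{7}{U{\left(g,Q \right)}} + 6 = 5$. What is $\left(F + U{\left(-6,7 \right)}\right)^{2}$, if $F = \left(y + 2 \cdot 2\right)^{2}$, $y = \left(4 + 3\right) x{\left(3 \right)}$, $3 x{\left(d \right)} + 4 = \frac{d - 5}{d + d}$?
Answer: $\frac{6041764}{6561} \approx 920.86$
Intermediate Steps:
$U{\left(g,Q \right)} = -7$ ($U{\left(g,Q \right)} = \frac{7}{-6 + 5} = \frac{7}{-1} = 7 \left(-1\right) = -7$)
$x{\left(d \right)} = - \frac{4}{3} + \frac{-5 + d}{6 d}$ ($x{\left(d \right)} = - \frac{4}{3} + \frac{\left(d - 5\right) \frac{1}{d + d}}{3} = - \frac{4}{3} + \frac{\left(-5 + d\right) \frac{1}{2 d}}{3} = - \frac{4}{3} + \frac{\frac{1}{2} \frac{1}{d} \left(-5 + d\right)}{3} = - \frac{4}{3} + \frac{-5 + d}{6 d}$)
$y = - \frac{91}{9}$ ($y = \left(4 + 3\right) \frac{-5 - 21}{6 \cdot 3} = 7 \cdot \frac{1}{6} \cdot \frac{1}{3} \left(-5 - 21\right) = 7 \cdot \frac{1}{6} \cdot \frac{1}{3} \left(-26\right) = 7 \left(- \frac{13}{9}\right) = - \frac{91}{9} \approx -10.111$)
$F = \frac{3025}{81}$ ($F = \left(- \frac{91}{9} + 2 \cdot 2\right)^{2} = \left(- \frac{91}{9} + 4\right)^{2} = \left(- \frac{55}{9}\right)^{2} = \frac{3025}{81} \approx 37.346$)
$\left(F + U{\left(-6,7 \right)}\right)^{2} = \left(\frac{3025}{81} - 7\right)^{2} = \left(\frac{2458}{81}\right)^{2} = \frac{6041764}{6561}$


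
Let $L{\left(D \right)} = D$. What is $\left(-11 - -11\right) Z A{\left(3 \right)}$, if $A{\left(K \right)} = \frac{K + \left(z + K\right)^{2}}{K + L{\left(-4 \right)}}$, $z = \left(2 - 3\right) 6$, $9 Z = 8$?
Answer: $0$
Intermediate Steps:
$Z = \frac{8}{9}$ ($Z = \frac{1}{9} \cdot 8 = \frac{8}{9} \approx 0.88889$)
$z = -6$ ($z = \left(-1\right) 6 = -6$)
$A{\left(K \right)} = \frac{K + \left(-6 + K\right)^{2}}{-4 + K}$ ($A{\left(K \right)} = \frac{K + \left(-6 + K\right)^{2}}{K - 4} = \frac{K + \left(-6 + K\right)^{2}}{-4 + K}$)
$\left(-11 - -11\right) Z A{\left(3 \right)} = \left(-11 - -11\right) \frac{8}{9} \frac{3 + \left(-6 + 3\right)^{2}}{-4 + 3} = \left(-11 + 11\right) \frac{8}{9} \frac{3 + \left(-3\right)^{2}}{-1} = 0 \cdot \frac{8}{9} \left(- (3 + 9)\right) = 0 \left(\left(-1\right) 12\right) = 0 \left(-12\right) = 0$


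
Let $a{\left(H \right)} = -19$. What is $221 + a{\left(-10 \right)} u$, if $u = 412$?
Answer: $-7607$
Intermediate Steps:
$221 + a{\left(-10 \right)} u = 221 - 7828 = -7607$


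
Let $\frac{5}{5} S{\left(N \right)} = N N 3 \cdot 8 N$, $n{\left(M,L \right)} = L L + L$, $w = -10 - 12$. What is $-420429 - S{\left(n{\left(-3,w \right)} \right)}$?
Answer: $-2367087501$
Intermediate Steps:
$w = -22$ ($w = -10 - 12 = -22$)
$n{\left(M,L \right)} = L + L^{2}$ ($n{\left(M,L \right)} = L^{2} + L = L + L^{2}$)
$S{\left(N \right)} = 24 N^{3}$ ($S{\left(N \right)} = N N 3 \cdot 8 N = N^{2} \cdot 3 \cdot 8 N = 3 N^{2} \cdot 8 N = 24 N^{2} N = 24 N^{3}$)
$-420429 - S{\left(n{\left(-3,w \right)} \right)} = -420429 - 24 \left(- 22 \left(1 - 22\right)\right)^{3} = -420429 - 24 \left(\left(-22\right) \left(-21\right)\right)^{3} = -420429 - 24 \cdot 462^{3} = -420429 - 24 \cdot 98611128 = -420429 - 2366667072 = -2367087501$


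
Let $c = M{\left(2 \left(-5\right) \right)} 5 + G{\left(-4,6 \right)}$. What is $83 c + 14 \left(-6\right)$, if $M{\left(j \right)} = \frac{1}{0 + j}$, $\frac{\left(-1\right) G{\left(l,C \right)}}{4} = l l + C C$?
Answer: $- \frac{34779}{2} \approx -17390.0$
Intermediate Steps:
$G{\left(l,C \right)} = - 4 C^{2} - 4 l^{2}$ ($G{\left(l,C \right)} = - 4 \left(l l + C C\right) = - 4 \left(l^{2} + C^{2}\right) = - 4 \left(C^{2} + l^{2}\right) = - 4 C^{2} - 4 l^{2}$)
$M{\left(j \right)} = \frac{1}{j}$
$c = - \frac{417}{2}$ ($c = \frac{1}{2 \left(-5\right)} 5 - \left(64 + 144\right) = \frac{1}{-10} \cdot 5 - 208 = \left(- \frac{1}{10}\right) 5 - 208 = - \frac{1}{2} - 208 = - \frac{417}{2} \approx -208.5$)
$83 c + 14 \left(-6\right) = 83 \left(- \frac{417}{2}\right) + 14 \left(-6\right) = - \frac{34611}{2} - 84 = - \frac{34779}{2}$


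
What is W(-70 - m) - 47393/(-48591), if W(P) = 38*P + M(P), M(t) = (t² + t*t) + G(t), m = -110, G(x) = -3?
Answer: 229251140/48591 ≈ 4718.0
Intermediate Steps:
M(t) = -3 + 2*t² (M(t) = (t² + t*t) - 3 = (t² + t²) - 3 = 2*t² - 3 = -3 + 2*t²)
W(P) = -3 + 2*P² + 38*P (W(P) = 38*P + (-3 + 2*P²) = -3 + 2*P² + 38*P)
W(-70 - m) - 47393/(-48591) = (-3 + 2*(-70 - 1*(-110))² + 38*(-70 - 1*(-110))) - 47393/(-48591) = (-3 + 2*(-70 + 110)² + 38*(-70 + 110)) - 47393*(-1)/48591 = (-3 + 2*40² + 38*40) - 1*(-47393/48591) = (-3 + 2*1600 + 1520) + 47393/48591 = (-3 + 3200 + 1520) + 47393/48591 = 4717 + 47393/48591 = 229251140/48591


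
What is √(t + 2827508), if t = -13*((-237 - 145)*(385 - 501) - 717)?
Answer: 3*√251197 ≈ 1503.6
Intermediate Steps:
t = -566735 (t = -13*(-382*(-116) - 717) = -13*(44312 - 717) = -13*43595 = -566735)
√(t + 2827508) = √(-566735 + 2827508) = √2260773 = 3*√251197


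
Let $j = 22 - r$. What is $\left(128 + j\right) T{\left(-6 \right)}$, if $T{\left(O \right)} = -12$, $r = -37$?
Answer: $-2244$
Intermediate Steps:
$j = 59$ ($j = 22 - -37 = 22 + 37 = 59$)
$\left(128 + j\right) T{\left(-6 \right)} = \left(128 + 59\right) \left(-12\right) = 187 \left(-12\right) = -2244$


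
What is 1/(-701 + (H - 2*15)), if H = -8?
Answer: -1/739 ≈ -0.0013532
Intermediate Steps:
1/(-701 + (H - 2*15)) = 1/(-701 + (-8 - 2*15)) = 1/(-701 + (-8 - 30)) = 1/(-701 - 38) = 1/(-739) = -1/739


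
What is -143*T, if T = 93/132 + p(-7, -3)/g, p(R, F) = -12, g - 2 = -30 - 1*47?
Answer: -12363/100 ≈ -123.63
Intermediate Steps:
g = -75 (g = 2 + (-30 - 1*47) = 2 + (-30 - 47) = 2 - 77 = -75)
T = 951/1100 (T = 93/132 - 12/(-75) = 93*(1/132) - 12*(-1/75) = 31/44 + 4/25 = 951/1100 ≈ 0.86455)
-143*T = -143*951/1100 = -12363/100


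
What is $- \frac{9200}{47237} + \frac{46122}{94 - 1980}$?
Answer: $- \frac{1098008057}{44544491} \approx -24.65$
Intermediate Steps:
$- \frac{9200}{47237} + \frac{46122}{94 - 1980} = \left(-9200\right) \frac{1}{47237} + \frac{46122}{94 - 1980} = - \frac{9200}{47237} + \frac{46122}{-1886} = - \frac{9200}{47237} + 46122 \left(- \frac{1}{1886}\right) = - \frac{9200}{47237} - \frac{23061}{943} = - \frac{1098008057}{44544491}$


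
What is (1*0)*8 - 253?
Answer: -253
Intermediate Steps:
(1*0)*8 - 253 = 0*8 - 253 = 0 - 253 = -253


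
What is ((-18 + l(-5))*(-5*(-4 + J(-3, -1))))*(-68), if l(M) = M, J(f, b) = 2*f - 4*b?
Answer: 46920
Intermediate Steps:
J(f, b) = -4*b + 2*f
((-18 + l(-5))*(-5*(-4 + J(-3, -1))))*(-68) = ((-18 - 5)*(-5*(-4 + (-4*(-1) + 2*(-3)))))*(-68) = -(-115)*(-4 + (4 - 6))*(-68) = -(-115)*(-4 - 2)*(-68) = -(-115)*(-6)*(-68) = -23*30*(-68) = -690*(-68) = 46920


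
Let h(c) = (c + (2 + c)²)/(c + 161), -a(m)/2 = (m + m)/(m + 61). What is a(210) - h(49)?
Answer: -89455/5691 ≈ -15.719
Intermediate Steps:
a(m) = -4*m/(61 + m) (a(m) = -2*(m + m)/(m + 61) = -2*2*m/(61 + m) = -4*m/(61 + m))
h(c) = (c + (2 + c)²)/(161 + c)
a(210) - h(49) = -4*210/(61 + 210) - (49 + (2 + 49)²)/(161 + 49) = -4*210/271 - (49 + 51²)/210 = -4*210*1/271 - (49 + 2601)/210 = -840/271 - 2650/210 = -840/271 - 1*265/21 = -840/271 - 265/21 = -89455/5691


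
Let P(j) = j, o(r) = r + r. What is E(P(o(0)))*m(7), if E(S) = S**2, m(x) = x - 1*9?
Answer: 0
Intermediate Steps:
o(r) = 2*r
m(x) = -9 + x (m(x) = x - 9 = -9 + x)
E(P(o(0)))*m(7) = (2*0)**2*(-9 + 7) = 0**2*(-2) = 0*(-2) = 0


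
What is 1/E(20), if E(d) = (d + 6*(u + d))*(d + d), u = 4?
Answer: 1/6560 ≈ 0.00015244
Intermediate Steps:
E(d) = 2*d*(24 + 7*d) (E(d) = (d + 6*(4 + d))*(d + d) = (d + (24 + 6*d))*(2*d) = (24 + 7*d)*(2*d) = 2*d*(24 + 7*d))
1/E(20) = 1/(2*20*(24 + 7*20)) = 1/(2*20*(24 + 140)) = 1/(2*20*164) = 1/6560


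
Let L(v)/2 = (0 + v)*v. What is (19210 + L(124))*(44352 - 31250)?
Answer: 654602124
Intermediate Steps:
L(v) = 2*v² (L(v) = 2*((0 + v)*v) = 2*(v*v) = 2*v²)
(19210 + L(124))*(44352 - 31250) = (19210 + 2*124²)*(44352 - 31250) = (19210 + 2*15376)*13102 = (19210 + 30752)*13102 = 49962*13102 = 654602124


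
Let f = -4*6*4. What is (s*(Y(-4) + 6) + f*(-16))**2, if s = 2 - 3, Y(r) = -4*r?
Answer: 2292196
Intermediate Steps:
s = -1
f = -96 (f = -24*4 = -96)
(s*(Y(-4) + 6) + f*(-16))**2 = (-(-4*(-4) + 6) - 96*(-16))**2 = (-(16 + 6) + 1536)**2 = (-1*22 + 1536)**2 = (-22 + 1536)**2 = 1514**2 = 2292196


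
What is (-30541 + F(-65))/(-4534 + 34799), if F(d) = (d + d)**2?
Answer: -13641/30265 ≈ -0.45072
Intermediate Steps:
F(d) = 4*d**2 (F(d) = (2*d)**2 = 4*d**2)
(-30541 + F(-65))/(-4534 + 34799) = (-30541 + 4*(-65)**2)/(-4534 + 34799) = (-30541 + 4*4225)/30265 = (-30541 + 16900)*(1/30265) = -13641*1/30265 = -13641/30265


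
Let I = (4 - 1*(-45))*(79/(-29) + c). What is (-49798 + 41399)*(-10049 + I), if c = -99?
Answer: 3661720429/29 ≈ 1.2627e+8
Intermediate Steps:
I = -144550/29 (I = (4 - 1*(-45))*(79/(-29) - 99) = (4 + 45)*(79*(-1/29) - 99) = 49*(-79/29 - 99) = 49*(-2950/29) = -144550/29 ≈ -4984.5)
(-49798 + 41399)*(-10049 + I) = (-49798 + 41399)*(-10049 - 144550/29) = -8399*(-435971/29) = 3661720429/29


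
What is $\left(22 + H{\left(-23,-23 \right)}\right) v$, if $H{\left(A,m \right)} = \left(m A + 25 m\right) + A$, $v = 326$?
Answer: $-15322$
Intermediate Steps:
$H{\left(A,m \right)} = A + 25 m + A m$ ($H{\left(A,m \right)} = \left(A m + 25 m\right) + A = \left(25 m + A m\right) + A = A + 25 m + A m$)
$\left(22 + H{\left(-23,-23 \right)}\right) v = \left(22 - 69\right) 326 = \left(-47\right) 326 = -15322$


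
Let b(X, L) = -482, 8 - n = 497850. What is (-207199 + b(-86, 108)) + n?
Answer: -705523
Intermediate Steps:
n = -497842 (n = 8 - 1*497850 = 8 - 497850 = -497842)
(-207199 + b(-86, 108)) + n = (-207199 - 482) - 497842 = -207681 - 497842 = -705523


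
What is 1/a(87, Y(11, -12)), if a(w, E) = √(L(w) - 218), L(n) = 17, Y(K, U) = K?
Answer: -I*√201/201 ≈ -0.070535*I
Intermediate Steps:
a(w, E) = I*√201 (a(w, E) = √(17 - 218) = √(-201) = I*√201)
1/a(87, Y(11, -12)) = 1/(I*√201) = -I*√201/201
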